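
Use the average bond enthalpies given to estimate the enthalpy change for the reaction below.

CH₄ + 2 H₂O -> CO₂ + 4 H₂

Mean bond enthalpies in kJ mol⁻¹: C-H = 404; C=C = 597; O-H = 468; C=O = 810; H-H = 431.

Bonds broken (reactants):
  C-H: 4 × 404 = 1616
  O-H: 4 × 468 = 1872
  Σ(broken) = 3488 kJ
Bonds formed (products):
  C=O: 2 × 810 = 1620
  H-H: 4 × 431 = 1724
  Σ(formed) = 3344 kJ
ΔH = Σ(broken) − Σ(formed) = 3488 − 3344 = +144 kJ

ΔH ≈ +144 kJ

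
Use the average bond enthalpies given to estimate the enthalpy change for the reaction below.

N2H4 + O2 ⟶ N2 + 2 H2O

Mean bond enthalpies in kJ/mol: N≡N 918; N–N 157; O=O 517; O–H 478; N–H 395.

Bonds broken (reactants):
  N–H: 4 × 395 = 1580
  N–N: 1 × 157 = 157
  O=O: 1 × 517 = 517
  Σ(broken) = 2254 kJ
Bonds formed (products):
  N≡N: 1 × 918 = 918
  O–H: 4 × 478 = 1912
  Σ(formed) = 2830 kJ
ΔH = Σ(broken) − Σ(formed) = 2254 − 2830 = −576 kJ

ΔH ≈ −576 kJ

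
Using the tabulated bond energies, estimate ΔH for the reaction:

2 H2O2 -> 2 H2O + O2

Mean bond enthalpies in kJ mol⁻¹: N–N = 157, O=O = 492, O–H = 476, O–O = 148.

ΔH ≈ −196 kJ

Bonds broken (reactants):
  O–H: 4 × 476 = 1904
  O–O: 2 × 148 = 296
  Σ(broken) = 2200 kJ
Bonds formed (products):
  O–H: 4 × 476 = 1904
  O=O: 1 × 492 = 492
  Σ(formed) = 2396 kJ
ΔH = Σ(broken) − Σ(formed) = 2200 − 2396 = −196 kJ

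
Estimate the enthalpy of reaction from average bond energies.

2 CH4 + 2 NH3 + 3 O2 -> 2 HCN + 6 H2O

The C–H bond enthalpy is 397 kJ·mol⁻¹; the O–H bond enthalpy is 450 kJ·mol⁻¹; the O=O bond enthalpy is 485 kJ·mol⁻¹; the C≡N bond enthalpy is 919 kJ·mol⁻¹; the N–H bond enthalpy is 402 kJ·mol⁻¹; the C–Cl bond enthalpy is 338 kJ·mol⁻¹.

Bonds broken (reactants):
  C–H: 8 × 397 = 3176
  N–H: 6 × 402 = 2412
  O=O: 3 × 485 = 1455
  Σ(broken) = 7043 kJ
Bonds formed (products):
  C≡N: 2 × 919 = 1838
  C–H: 2 × 397 = 794
  O–H: 12 × 450 = 5400
  Σ(formed) = 8032 kJ
ΔH = Σ(broken) − Σ(formed) = 7043 − 8032 = −989 kJ

ΔH ≈ −989 kJ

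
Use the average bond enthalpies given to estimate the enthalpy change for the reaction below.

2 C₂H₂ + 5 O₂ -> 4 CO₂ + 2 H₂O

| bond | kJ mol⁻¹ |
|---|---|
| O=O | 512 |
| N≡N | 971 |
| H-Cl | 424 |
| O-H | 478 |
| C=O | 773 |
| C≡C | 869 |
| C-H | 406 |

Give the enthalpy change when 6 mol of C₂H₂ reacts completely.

ΔH = −6522 kJ

Bonds broken (reactants):
  C≡C: 2 × 869 = 1738
  C-H: 4 × 406 = 1624
  O=O: 5 × 512 = 2560
  Σ(broken) = 5922 kJ
Bonds formed (products):
  C=O: 8 × 773 = 6184
  O-H: 4 × 478 = 1912
  Σ(formed) = 8096 kJ
ΔH = Σ(broken) − Σ(formed) = 5922 − 8096 = −2174 kJ
For 3× the reaction as written: 3 × (−2174) = −6522 kJ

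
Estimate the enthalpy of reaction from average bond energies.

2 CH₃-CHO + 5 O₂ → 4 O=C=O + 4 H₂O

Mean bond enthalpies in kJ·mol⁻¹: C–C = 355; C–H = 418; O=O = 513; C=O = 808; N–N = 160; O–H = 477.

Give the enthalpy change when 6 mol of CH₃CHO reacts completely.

ΔH = −6135 kJ

Bonds broken (reactants):
  C–C: 2 × 355 = 710
  C–H: 8 × 418 = 3344
  C=O: 2 × 808 = 1616
  O=O: 5 × 513 = 2565
  Σ(broken) = 8235 kJ
Bonds formed (products):
  C=O: 8 × 808 = 6464
  O–H: 8 × 477 = 3816
  Σ(formed) = 10280 kJ
ΔH = Σ(broken) − Σ(formed) = 8235 − 10280 = −2045 kJ
For 3× the reaction as written: 3 × (−2045) = −6135 kJ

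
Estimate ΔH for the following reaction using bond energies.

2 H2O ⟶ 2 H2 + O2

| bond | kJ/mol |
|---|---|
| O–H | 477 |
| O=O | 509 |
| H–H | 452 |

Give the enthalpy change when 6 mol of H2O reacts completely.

Bonds broken (reactants):
  O–H: 4 × 477 = 1908
  Σ(broken) = 1908 kJ
Bonds formed (products):
  H–H: 2 × 452 = 904
  O=O: 1 × 509 = 509
  Σ(formed) = 1413 kJ
ΔH = Σ(broken) − Σ(formed) = 1908 − 1413 = +495 kJ
For 3× the reaction as written: 3 × (+495) = +1485 kJ

ΔH = +1485 kJ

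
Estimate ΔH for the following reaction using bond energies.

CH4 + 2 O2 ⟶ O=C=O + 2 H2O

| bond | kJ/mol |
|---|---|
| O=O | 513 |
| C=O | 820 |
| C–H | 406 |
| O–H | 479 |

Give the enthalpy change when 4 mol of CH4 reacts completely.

Bonds broken (reactants):
  C–H: 4 × 406 = 1624
  O=O: 2 × 513 = 1026
  Σ(broken) = 2650 kJ
Bonds formed (products):
  C=O: 2 × 820 = 1640
  O–H: 4 × 479 = 1916
  Σ(formed) = 3556 kJ
ΔH = Σ(broken) − Σ(formed) = 2650 − 3556 = −906 kJ
For 4× the reaction as written: 4 × (−906) = −3624 kJ

ΔH = −3624 kJ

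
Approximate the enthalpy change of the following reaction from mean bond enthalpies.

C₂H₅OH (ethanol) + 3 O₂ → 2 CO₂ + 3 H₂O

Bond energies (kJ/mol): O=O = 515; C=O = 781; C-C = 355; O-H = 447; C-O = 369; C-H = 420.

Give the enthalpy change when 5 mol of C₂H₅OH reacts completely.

Bonds broken (reactants):
  C-C: 1 × 355 = 355
  C-H: 5 × 420 = 2100
  C-O: 1 × 369 = 369
  O-H: 1 × 447 = 447
  O=O: 3 × 515 = 1545
  Σ(broken) = 4816 kJ
Bonds formed (products):
  C=O: 4 × 781 = 3124
  O-H: 6 × 447 = 2682
  Σ(formed) = 5806 kJ
ΔH = Σ(broken) − Σ(formed) = 4816 − 5806 = −990 kJ
For 5× the reaction as written: 5 × (−990) = −4950 kJ

ΔH = −4950 kJ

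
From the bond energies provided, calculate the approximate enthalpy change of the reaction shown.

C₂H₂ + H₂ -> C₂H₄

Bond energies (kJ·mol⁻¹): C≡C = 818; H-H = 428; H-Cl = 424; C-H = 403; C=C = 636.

Bonds broken (reactants):
  C≡C: 1 × 818 = 818
  C-H: 2 × 403 = 806
  H-H: 1 × 428 = 428
  Σ(broken) = 2052 kJ
Bonds formed (products):
  C-H: 4 × 403 = 1612
  C=C: 1 × 636 = 636
  Σ(formed) = 2248 kJ
ΔH = Σ(broken) − Σ(formed) = 2052 − 2248 = −196 kJ

ΔH ≈ −196 kJ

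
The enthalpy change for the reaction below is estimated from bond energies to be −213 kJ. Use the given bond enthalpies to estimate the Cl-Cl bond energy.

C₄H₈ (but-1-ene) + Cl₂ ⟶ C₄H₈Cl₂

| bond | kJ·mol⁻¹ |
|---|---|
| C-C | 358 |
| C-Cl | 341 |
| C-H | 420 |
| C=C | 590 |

D(Cl-Cl) ≈ 237 kJ/mol

Let D be the Cl-Cl bond energy.
Σ(broken) = 2×358 + 8×420 + 1×590 + 1×D = 4666 + D
Σ(formed) = 3×358 + 2×341 + 8×420 = 5116
ΔH = Σ(broken) − Σ(formed) = (4666 + D) − (5116) = −450 + D
Setting this equal to −213 kJ gives D = 237 kJ/mol.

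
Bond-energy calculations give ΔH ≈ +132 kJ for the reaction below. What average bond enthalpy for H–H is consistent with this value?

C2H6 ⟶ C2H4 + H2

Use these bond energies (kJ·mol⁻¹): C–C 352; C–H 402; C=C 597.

D(H–H) ≈ 427 kJ/mol

Let D be the H–H bond energy.
Σ(broken) = 1×352 + 6×402 = 2764
Σ(formed) = 4×402 + 1×597 + 1×D = 2205 + D
ΔH = Σ(broken) − Σ(formed) = (2764) − (2205 + D) = +559 − D
Setting this equal to +132 kJ gives D = 427 kJ/mol.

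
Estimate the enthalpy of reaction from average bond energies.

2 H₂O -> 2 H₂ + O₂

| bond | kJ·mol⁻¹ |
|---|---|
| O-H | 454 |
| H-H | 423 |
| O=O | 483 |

Bonds broken (reactants):
  O-H: 4 × 454 = 1816
  Σ(broken) = 1816 kJ
Bonds formed (products):
  H-H: 2 × 423 = 846
  O=O: 1 × 483 = 483
  Σ(formed) = 1329 kJ
ΔH = Σ(broken) − Σ(formed) = 1816 − 1329 = +487 kJ

ΔH ≈ +487 kJ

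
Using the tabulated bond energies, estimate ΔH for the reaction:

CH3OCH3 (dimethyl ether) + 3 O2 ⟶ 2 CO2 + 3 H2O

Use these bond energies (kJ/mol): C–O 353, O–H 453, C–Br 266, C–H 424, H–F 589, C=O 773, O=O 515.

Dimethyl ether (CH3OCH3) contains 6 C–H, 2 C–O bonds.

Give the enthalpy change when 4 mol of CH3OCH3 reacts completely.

Bonds broken (reactants):
  C–H: 6 × 424 = 2544
  C–O: 2 × 353 = 706
  O=O: 3 × 515 = 1545
  Σ(broken) = 4795 kJ
Bonds formed (products):
  C=O: 4 × 773 = 3092
  O–H: 6 × 453 = 2718
  Σ(formed) = 5810 kJ
ΔH = Σ(broken) − Σ(formed) = 4795 − 5810 = −1015 kJ
For 4× the reaction as written: 4 × (−1015) = −4060 kJ

ΔH = −4060 kJ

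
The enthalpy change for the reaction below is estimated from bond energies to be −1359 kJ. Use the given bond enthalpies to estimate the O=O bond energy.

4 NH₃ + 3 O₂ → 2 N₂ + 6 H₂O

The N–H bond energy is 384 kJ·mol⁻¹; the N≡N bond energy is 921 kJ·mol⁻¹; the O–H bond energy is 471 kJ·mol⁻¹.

Let D be the O=O bond energy.
Σ(broken) = 12×384 + 3×D = 4608 + 3D
Σ(formed) = 2×921 + 12×471 = 7494
ΔH = Σ(broken) − Σ(formed) = (4608 + 3D) − (7494) = −2886 + 3D
Setting this equal to −1359 kJ gives 3D = 1527, so D = 509 kJ/mol.

D(O=O) ≈ 509 kJ/mol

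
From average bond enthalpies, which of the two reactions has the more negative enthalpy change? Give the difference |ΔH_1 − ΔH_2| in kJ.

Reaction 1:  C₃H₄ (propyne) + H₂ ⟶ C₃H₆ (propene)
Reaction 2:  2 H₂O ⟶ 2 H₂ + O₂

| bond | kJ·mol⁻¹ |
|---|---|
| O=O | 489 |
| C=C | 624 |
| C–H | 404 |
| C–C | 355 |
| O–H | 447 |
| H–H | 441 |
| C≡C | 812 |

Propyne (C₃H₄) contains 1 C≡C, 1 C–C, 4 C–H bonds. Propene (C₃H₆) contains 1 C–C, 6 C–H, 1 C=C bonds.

Reaction 1, by 596 kJ

Reaction 1:
  Bonds broken (reactants):
    C≡C: 1 × 812 = 812
    C–C: 1 × 355 = 355
    C–H: 4 × 404 = 1616
    H–H: 1 × 441 = 441
    Σ(broken) = 3224 kJ
  Bonds formed (products):
    C–C: 1 × 355 = 355
    C–H: 6 × 404 = 2424
    C=C: 1 × 624 = 624
    Σ(formed) = 3403 kJ
  ΔH_1 = 3224 − 3403 = −179 kJ
Reaction 2:
  Bonds broken (reactants):
    O–H: 4 × 447 = 1788
    Σ(broken) = 1788 kJ
  Bonds formed (products):
    H–H: 2 × 441 = 882
    O=O: 1 × 489 = 489
    Σ(formed) = 1371 kJ
  ΔH_2 = 1788 − 1371 = +417 kJ
ΔH_1 − ΔH_2 = −596 kJ, so reaction 1 has the more negative ΔH; |ΔH_1 − ΔH_2| = 596 kJ.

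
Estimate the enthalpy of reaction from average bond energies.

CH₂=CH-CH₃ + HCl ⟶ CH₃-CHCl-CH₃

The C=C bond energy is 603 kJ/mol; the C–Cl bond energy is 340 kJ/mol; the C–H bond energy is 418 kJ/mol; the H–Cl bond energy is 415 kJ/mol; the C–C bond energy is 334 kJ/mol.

Bonds broken (reactants):
  C–C: 1 × 334 = 334
  C–H: 6 × 418 = 2508
  C=C: 1 × 603 = 603
  H–Cl: 1 × 415 = 415
  Σ(broken) = 3860 kJ
Bonds formed (products):
  C–C: 2 × 334 = 668
  C–Cl: 1 × 340 = 340
  C–H: 7 × 418 = 2926
  Σ(formed) = 3934 kJ
ΔH = Σ(broken) − Σ(formed) = 3860 − 3934 = −74 kJ

ΔH ≈ −74 kJ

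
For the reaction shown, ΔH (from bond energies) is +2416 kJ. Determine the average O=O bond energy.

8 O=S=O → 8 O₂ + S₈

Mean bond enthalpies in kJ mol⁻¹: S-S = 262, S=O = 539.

Let D be the O=O bond energy.
Σ(broken) = 16×539 = 8624
Σ(formed) = 8×D + 8×262 = 2096 + 8D
ΔH = Σ(broken) − Σ(formed) = (8624) − (2096 + 8D) = +6528 − 8D
Setting this equal to +2416 kJ gives 8D = 4112, so D = 514 kJ/mol.

D(O=O) ≈ 514 kJ/mol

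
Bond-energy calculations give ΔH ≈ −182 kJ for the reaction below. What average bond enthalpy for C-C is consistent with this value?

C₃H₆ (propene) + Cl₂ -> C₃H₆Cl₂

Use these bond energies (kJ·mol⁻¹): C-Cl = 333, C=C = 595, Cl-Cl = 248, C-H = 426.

Let D be the C-C bond energy.
Σ(broken) = 1×D + 6×426 + 1×595 + 1×248 = 3399 + D
Σ(formed) = 2×D + 2×333 + 6×426 = 3222 + 2D
ΔH = Σ(broken) − Σ(formed) = (3399 + D) − (3222 + 2D) = +177 − D
Setting this equal to −182 kJ gives D = 359 kJ/mol.

D(C-C) ≈ 359 kJ/mol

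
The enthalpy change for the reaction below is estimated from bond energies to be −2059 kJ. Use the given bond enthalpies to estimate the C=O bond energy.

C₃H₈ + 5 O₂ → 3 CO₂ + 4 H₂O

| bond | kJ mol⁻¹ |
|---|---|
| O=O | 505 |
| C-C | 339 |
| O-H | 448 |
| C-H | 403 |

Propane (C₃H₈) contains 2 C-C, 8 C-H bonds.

D(C=O) ≈ 817 kJ/mol

Let D be the C=O bond energy.
Σ(broken) = 2×339 + 8×403 + 5×505 = 6427
Σ(formed) = 6×D + 8×448 = 3584 + 6D
ΔH = Σ(broken) − Σ(formed) = (6427) − (3584 + 6D) = +2843 − 6D
Setting this equal to −2059 kJ gives 6D = 4902, so D = 817 kJ/mol.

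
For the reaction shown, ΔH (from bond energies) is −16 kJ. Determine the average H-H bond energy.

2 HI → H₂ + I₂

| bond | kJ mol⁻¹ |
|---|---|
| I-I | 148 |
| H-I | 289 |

Let D be the H-H bond energy.
Σ(broken) = 2×289 = 578
Σ(formed) = 1×D + 1×148 = 148 + D
ΔH = Σ(broken) − Σ(formed) = (578) − (148 + D) = +430 − D
Setting this equal to −16 kJ gives D = 446 kJ/mol.

D(H-H) ≈ 446 kJ/mol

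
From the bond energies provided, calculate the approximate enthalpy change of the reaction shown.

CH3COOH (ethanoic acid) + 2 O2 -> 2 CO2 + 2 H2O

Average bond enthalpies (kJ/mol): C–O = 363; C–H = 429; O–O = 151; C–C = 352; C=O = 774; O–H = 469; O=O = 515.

Bonds broken (reactants):
  C–C: 1 × 352 = 352
  C–H: 3 × 429 = 1287
  C–O: 1 × 363 = 363
  C=O: 1 × 774 = 774
  O–H: 1 × 469 = 469
  O=O: 2 × 515 = 1030
  Σ(broken) = 4275 kJ
Bonds formed (products):
  C=O: 4 × 774 = 3096
  O–H: 4 × 469 = 1876
  Σ(formed) = 4972 kJ
ΔH = Σ(broken) − Σ(formed) = 4275 − 4972 = −697 kJ

ΔH ≈ −697 kJ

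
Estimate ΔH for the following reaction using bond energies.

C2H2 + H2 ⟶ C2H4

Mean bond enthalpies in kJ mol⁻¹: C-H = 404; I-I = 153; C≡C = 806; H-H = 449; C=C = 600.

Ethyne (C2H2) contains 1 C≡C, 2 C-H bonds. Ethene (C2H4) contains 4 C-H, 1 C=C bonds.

ΔH ≈ −153 kJ

Bonds broken (reactants):
  C≡C: 1 × 806 = 806
  C-H: 2 × 404 = 808
  H-H: 1 × 449 = 449
  Σ(broken) = 2063 kJ
Bonds formed (products):
  C-H: 4 × 404 = 1616
  C=C: 1 × 600 = 600
  Σ(formed) = 2216 kJ
ΔH = Σ(broken) − Σ(formed) = 2063 − 2216 = −153 kJ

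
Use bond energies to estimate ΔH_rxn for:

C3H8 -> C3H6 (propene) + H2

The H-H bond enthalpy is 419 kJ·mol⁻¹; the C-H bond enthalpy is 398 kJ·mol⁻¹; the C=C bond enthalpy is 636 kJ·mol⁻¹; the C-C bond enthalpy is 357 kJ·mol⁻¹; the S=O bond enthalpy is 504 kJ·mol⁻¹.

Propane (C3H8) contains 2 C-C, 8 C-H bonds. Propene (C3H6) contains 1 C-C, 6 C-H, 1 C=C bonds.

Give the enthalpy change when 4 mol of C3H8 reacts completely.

ΔH = +392 kJ

Bonds broken (reactants):
  C-C: 2 × 357 = 714
  C-H: 8 × 398 = 3184
  Σ(broken) = 3898 kJ
Bonds formed (products):
  C-C: 1 × 357 = 357
  C-H: 6 × 398 = 2388
  C=C: 1 × 636 = 636
  H-H: 1 × 419 = 419
  Σ(formed) = 3800 kJ
ΔH = Σ(broken) − Σ(formed) = 3898 − 3800 = +98 kJ
For 4× the reaction as written: 4 × (+98) = +392 kJ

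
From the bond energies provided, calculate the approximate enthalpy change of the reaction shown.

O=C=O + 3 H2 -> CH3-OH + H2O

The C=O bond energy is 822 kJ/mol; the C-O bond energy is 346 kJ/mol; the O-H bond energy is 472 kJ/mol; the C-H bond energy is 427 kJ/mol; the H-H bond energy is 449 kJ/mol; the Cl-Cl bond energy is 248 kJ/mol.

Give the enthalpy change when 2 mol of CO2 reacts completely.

ΔH = −104 kJ

Bonds broken (reactants):
  C=O: 2 × 822 = 1644
  H-H: 3 × 449 = 1347
  Σ(broken) = 2991 kJ
Bonds formed (products):
  C-H: 3 × 427 = 1281
  C-O: 1 × 346 = 346
  O-H: 3 × 472 = 1416
  Σ(formed) = 3043 kJ
ΔH = Σ(broken) − Σ(formed) = 2991 − 3043 = −52 kJ
For 2× the reaction as written: 2 × (−52) = −104 kJ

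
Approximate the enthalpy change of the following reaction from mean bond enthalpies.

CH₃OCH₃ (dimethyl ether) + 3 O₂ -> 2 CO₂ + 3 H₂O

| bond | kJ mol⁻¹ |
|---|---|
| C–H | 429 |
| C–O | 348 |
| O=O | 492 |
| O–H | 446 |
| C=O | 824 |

ΔH ≈ −1226 kJ

Bonds broken (reactants):
  C–H: 6 × 429 = 2574
  C–O: 2 × 348 = 696
  O=O: 3 × 492 = 1476
  Σ(broken) = 4746 kJ
Bonds formed (products):
  C=O: 4 × 824 = 3296
  O–H: 6 × 446 = 2676
  Σ(formed) = 5972 kJ
ΔH = Σ(broken) − Σ(formed) = 4746 − 5972 = −1226 kJ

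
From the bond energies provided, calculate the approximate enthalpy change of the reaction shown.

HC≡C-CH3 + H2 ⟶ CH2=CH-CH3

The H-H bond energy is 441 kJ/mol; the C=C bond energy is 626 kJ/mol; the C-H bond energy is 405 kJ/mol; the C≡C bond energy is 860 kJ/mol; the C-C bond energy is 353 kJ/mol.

Bonds broken (reactants):
  C≡C: 1 × 860 = 860
  C-C: 1 × 353 = 353
  C-H: 4 × 405 = 1620
  H-H: 1 × 441 = 441
  Σ(broken) = 3274 kJ
Bonds formed (products):
  C-C: 1 × 353 = 353
  C-H: 6 × 405 = 2430
  C=C: 1 × 626 = 626
  Σ(formed) = 3409 kJ
ΔH = Σ(broken) − Σ(formed) = 3274 − 3409 = −135 kJ

ΔH ≈ −135 kJ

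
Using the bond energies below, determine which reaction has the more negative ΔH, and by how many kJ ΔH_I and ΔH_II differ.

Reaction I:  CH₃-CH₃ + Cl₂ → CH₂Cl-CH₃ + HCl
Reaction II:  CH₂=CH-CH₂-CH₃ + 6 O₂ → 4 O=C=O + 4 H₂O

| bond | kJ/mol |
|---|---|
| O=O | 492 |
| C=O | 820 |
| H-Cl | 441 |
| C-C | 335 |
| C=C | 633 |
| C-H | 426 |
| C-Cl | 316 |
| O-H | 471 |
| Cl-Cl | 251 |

Reaction II, by 2585 kJ

Reaction I:
  Bonds broken (reactants):
    C-C: 1 × 335 = 335
    C-H: 6 × 426 = 2556
    Cl-Cl: 1 × 251 = 251
    Σ(broken) = 3142 kJ
  Bonds formed (products):
    C-C: 1 × 335 = 335
    C-Cl: 1 × 316 = 316
    C-H: 5 × 426 = 2130
    H-Cl: 1 × 441 = 441
    Σ(formed) = 3222 kJ
  ΔH_I = 3142 − 3222 = −80 kJ
Reaction II:
  Bonds broken (reactants):
    C-C: 2 × 335 = 670
    C-H: 8 × 426 = 3408
    C=C: 1 × 633 = 633
    O=O: 6 × 492 = 2952
    Σ(broken) = 7663 kJ
  Bonds formed (products):
    C=O: 8 × 820 = 6560
    O-H: 8 × 471 = 3768
    Σ(formed) = 10328 kJ
  ΔH_II = 7663 − 10328 = −2665 kJ
ΔH_I − ΔH_II = +2585 kJ, so reaction II has the more negative ΔH; |ΔH_I − ΔH_II| = 2585 kJ.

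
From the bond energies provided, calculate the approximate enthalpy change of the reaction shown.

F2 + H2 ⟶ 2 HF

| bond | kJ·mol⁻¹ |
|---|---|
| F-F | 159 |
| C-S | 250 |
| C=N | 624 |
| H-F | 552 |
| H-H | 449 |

ΔH ≈ −496 kJ

Bonds broken (reactants):
  F-F: 1 × 159 = 159
  H-H: 1 × 449 = 449
  Σ(broken) = 608 kJ
Bonds formed (products):
  H-F: 2 × 552 = 1104
  Σ(formed) = 1104 kJ
ΔH = Σ(broken) − Σ(formed) = 608 − 1104 = −496 kJ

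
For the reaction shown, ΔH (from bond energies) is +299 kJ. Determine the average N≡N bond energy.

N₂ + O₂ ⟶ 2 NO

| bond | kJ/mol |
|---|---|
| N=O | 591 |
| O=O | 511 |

Let D be the N≡N bond energy.
Σ(broken) = 1×D + 1×511 = 511 + D
Σ(formed) = 2×591 = 1182
ΔH = Σ(broken) − Σ(formed) = (511 + D) − (1182) = −671 + D
Setting this equal to +299 kJ gives D = 970 kJ/mol.

D(N≡N) ≈ 970 kJ/mol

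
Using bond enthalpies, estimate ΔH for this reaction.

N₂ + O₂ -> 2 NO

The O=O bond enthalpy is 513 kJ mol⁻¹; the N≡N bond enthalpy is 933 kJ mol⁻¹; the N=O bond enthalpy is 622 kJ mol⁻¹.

ΔH ≈ +202 kJ

Bonds broken (reactants):
  N≡N: 1 × 933 = 933
  O=O: 1 × 513 = 513
  Σ(broken) = 1446 kJ
Bonds formed (products):
  N=O: 2 × 622 = 1244
  Σ(formed) = 1244 kJ
ΔH = Σ(broken) − Σ(formed) = 1446 − 1244 = +202 kJ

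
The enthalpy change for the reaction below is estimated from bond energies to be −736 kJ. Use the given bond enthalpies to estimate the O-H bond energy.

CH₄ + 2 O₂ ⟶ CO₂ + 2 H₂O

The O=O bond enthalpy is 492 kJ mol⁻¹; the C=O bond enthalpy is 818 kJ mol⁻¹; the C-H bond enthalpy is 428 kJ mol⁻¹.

D(O-H) ≈ 449 kJ/mol

Let D be the O-H bond energy.
Σ(broken) = 4×428 + 2×492 = 2696
Σ(formed) = 2×818 + 4×D = 1636 + 4D
ΔH = Σ(broken) − Σ(formed) = (2696) − (1636 + 4D) = +1060 − 4D
Setting this equal to −736 kJ gives 4D = 1796, so D = 449 kJ/mol.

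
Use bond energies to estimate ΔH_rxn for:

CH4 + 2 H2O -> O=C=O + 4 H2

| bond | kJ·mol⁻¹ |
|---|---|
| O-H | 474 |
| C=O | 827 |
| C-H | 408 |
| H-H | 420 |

Bonds broken (reactants):
  C-H: 4 × 408 = 1632
  O-H: 4 × 474 = 1896
  Σ(broken) = 3528 kJ
Bonds formed (products):
  C=O: 2 × 827 = 1654
  H-H: 4 × 420 = 1680
  Σ(formed) = 3334 kJ
ΔH = Σ(broken) − Σ(formed) = 3528 − 3334 = +194 kJ

ΔH ≈ +194 kJ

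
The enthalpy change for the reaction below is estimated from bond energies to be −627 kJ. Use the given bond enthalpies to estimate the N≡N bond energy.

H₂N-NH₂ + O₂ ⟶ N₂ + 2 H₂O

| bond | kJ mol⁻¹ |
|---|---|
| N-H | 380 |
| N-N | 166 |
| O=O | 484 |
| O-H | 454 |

Let D be the N≡N bond energy.
Σ(broken) = 4×380 + 1×166 + 1×484 = 2170
Σ(formed) = 1×D + 4×454 = 1816 + D
ΔH = Σ(broken) − Σ(formed) = (2170) − (1816 + D) = +354 − D
Setting this equal to −627 kJ gives D = 981 kJ/mol.

D(N≡N) ≈ 981 kJ/mol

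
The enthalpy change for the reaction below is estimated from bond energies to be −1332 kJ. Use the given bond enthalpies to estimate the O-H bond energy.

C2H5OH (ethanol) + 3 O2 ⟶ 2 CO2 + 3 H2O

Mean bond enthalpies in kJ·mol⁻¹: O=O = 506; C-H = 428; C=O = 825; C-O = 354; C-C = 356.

Let D be the O-H bond energy.
Σ(broken) = 1×356 + 5×428 + 1×354 + 1×D + 3×506 = 4368 + D
Σ(formed) = 4×825 + 6×D = 3300 + 6D
ΔH = Σ(broken) − Σ(formed) = (4368 + D) − (3300 + 6D) = +1068 − 5D
Setting this equal to −1332 kJ gives 5D = 2400, so D = 480 kJ/mol.

D(O-H) ≈ 480 kJ/mol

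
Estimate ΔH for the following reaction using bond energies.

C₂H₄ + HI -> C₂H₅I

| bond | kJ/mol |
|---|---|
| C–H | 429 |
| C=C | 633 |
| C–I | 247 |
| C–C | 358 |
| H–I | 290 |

Bonds broken (reactants):
  C–H: 4 × 429 = 1716
  C=C: 1 × 633 = 633
  H–I: 1 × 290 = 290
  Σ(broken) = 2639 kJ
Bonds formed (products):
  C–C: 1 × 358 = 358
  C–H: 5 × 429 = 2145
  C–I: 1 × 247 = 247
  Σ(formed) = 2750 kJ
ΔH = Σ(broken) − Σ(formed) = 2639 − 2750 = −111 kJ

ΔH ≈ −111 kJ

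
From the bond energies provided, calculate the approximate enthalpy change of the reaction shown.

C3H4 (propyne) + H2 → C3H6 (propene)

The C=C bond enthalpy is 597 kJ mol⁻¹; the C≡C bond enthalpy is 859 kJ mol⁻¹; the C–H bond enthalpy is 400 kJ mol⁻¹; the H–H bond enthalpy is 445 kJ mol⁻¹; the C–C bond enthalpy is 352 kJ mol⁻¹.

Bonds broken (reactants):
  C≡C: 1 × 859 = 859
  C–C: 1 × 352 = 352
  C–H: 4 × 400 = 1600
  H–H: 1 × 445 = 445
  Σ(broken) = 3256 kJ
Bonds formed (products):
  C–C: 1 × 352 = 352
  C–H: 6 × 400 = 2400
  C=C: 1 × 597 = 597
  Σ(formed) = 3349 kJ
ΔH = Σ(broken) − Σ(formed) = 3256 − 3349 = −93 kJ

ΔH ≈ −93 kJ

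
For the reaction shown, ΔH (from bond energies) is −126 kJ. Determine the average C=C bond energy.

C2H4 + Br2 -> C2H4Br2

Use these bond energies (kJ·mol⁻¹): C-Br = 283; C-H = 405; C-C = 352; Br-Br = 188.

D(C=C) ≈ 604 kJ/mol

Let D be the C=C bond energy.
Σ(broken) = 1×188 + 4×405 + 1×D = 1808 + D
Σ(formed) = 2×283 + 1×352 + 4×405 = 2538
ΔH = Σ(broken) − Σ(formed) = (1808 + D) − (2538) = −730 + D
Setting this equal to −126 kJ gives D = 604 kJ/mol.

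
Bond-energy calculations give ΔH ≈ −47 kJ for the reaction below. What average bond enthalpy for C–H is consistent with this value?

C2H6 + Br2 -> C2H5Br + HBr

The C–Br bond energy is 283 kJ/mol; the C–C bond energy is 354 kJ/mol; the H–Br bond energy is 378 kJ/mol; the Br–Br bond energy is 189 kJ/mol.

Let D be the C–H bond energy.
Σ(broken) = 1×189 + 1×354 + 6×D = 543 + 6D
Σ(formed) = 1×283 + 1×354 + 5×D + 1×378 = 1015 + 5D
ΔH = Σ(broken) − Σ(formed) = (543 + 6D) − (1015 + 5D) = −472 + D
Setting this equal to −47 kJ gives D = 425 kJ/mol.

D(C–H) ≈ 425 kJ/mol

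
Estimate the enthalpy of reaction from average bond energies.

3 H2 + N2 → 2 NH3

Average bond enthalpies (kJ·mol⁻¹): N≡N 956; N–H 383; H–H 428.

ΔH ≈ −58 kJ

Bonds broken (reactants):
  H–H: 3 × 428 = 1284
  N≡N: 1 × 956 = 956
  Σ(broken) = 2240 kJ
Bonds formed (products):
  N–H: 6 × 383 = 2298
  Σ(formed) = 2298 kJ
ΔH = Σ(broken) − Σ(formed) = 2240 − 2298 = −58 kJ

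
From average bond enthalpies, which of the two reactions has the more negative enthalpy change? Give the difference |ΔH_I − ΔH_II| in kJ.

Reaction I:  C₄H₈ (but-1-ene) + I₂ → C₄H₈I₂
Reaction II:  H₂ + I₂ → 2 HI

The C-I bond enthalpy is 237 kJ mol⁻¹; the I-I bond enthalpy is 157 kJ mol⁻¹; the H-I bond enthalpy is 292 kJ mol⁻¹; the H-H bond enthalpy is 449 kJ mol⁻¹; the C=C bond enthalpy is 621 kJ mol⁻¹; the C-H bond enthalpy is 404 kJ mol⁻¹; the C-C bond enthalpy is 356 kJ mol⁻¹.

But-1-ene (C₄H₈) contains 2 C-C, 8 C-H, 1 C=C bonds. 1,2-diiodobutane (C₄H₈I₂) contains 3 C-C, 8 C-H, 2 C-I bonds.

Reaction I:
  Bonds broken (reactants):
    C-C: 2 × 356 = 712
    C-H: 8 × 404 = 3232
    C=C: 1 × 621 = 621
    I-I: 1 × 157 = 157
    Σ(broken) = 4722 kJ
  Bonds formed (products):
    C-C: 3 × 356 = 1068
    C-H: 8 × 404 = 3232
    C-I: 2 × 237 = 474
    Σ(formed) = 4774 kJ
  ΔH_I = 4722 − 4774 = −52 kJ
Reaction II:
  Bonds broken (reactants):
    H-H: 1 × 449 = 449
    I-I: 1 × 157 = 157
    Σ(broken) = 606 kJ
  Bonds formed (products):
    H-I: 2 × 292 = 584
    Σ(formed) = 584 kJ
  ΔH_II = 606 − 584 = +22 kJ
ΔH_I − ΔH_II = −74 kJ, so reaction I has the more negative ΔH; |ΔH_I − ΔH_II| = 74 kJ.

Reaction I, by 74 kJ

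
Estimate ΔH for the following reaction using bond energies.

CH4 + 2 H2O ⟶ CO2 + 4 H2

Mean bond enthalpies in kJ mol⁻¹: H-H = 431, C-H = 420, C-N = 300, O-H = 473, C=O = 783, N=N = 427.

Bonds broken (reactants):
  C-H: 4 × 420 = 1680
  O-H: 4 × 473 = 1892
  Σ(broken) = 3572 kJ
Bonds formed (products):
  C=O: 2 × 783 = 1566
  H-H: 4 × 431 = 1724
  Σ(formed) = 3290 kJ
ΔH = Σ(broken) − Σ(formed) = 3572 − 3290 = +282 kJ

ΔH ≈ +282 kJ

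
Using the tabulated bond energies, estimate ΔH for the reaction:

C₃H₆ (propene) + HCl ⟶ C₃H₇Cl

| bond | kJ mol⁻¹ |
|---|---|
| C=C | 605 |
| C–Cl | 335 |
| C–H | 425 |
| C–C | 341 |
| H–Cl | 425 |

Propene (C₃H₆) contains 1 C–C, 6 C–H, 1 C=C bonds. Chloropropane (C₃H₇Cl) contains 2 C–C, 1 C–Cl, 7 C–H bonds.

ΔH ≈ −71 kJ

Bonds broken (reactants):
  C–C: 1 × 341 = 341
  C–H: 6 × 425 = 2550
  C=C: 1 × 605 = 605
  H–Cl: 1 × 425 = 425
  Σ(broken) = 3921 kJ
Bonds formed (products):
  C–C: 2 × 341 = 682
  C–Cl: 1 × 335 = 335
  C–H: 7 × 425 = 2975
  Σ(formed) = 3992 kJ
ΔH = Σ(broken) − Σ(formed) = 3921 − 3992 = −71 kJ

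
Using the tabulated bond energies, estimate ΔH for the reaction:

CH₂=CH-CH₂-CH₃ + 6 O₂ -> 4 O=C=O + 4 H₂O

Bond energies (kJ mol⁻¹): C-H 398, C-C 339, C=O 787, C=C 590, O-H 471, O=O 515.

Bonds broken (reactants):
  C-C: 2 × 339 = 678
  C-H: 8 × 398 = 3184
  C=C: 1 × 590 = 590
  O=O: 6 × 515 = 3090
  Σ(broken) = 7542 kJ
Bonds formed (products):
  C=O: 8 × 787 = 6296
  O-H: 8 × 471 = 3768
  Σ(formed) = 10064 kJ
ΔH = Σ(broken) − Σ(formed) = 7542 − 10064 = −2522 kJ

ΔH ≈ −2522 kJ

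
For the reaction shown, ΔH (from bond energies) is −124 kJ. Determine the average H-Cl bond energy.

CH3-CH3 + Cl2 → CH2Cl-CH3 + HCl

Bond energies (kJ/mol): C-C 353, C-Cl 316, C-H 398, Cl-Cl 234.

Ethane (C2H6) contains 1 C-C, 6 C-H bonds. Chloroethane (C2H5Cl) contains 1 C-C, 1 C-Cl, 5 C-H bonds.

D(H-Cl) ≈ 440 kJ/mol

Let D be the H-Cl bond energy.
Σ(broken) = 1×353 + 6×398 + 1×234 = 2975
Σ(formed) = 1×353 + 1×316 + 5×398 + 1×D = 2659 + D
ΔH = Σ(broken) − Σ(formed) = (2975) − (2659 + D) = +316 − D
Setting this equal to −124 kJ gives D = 440 kJ/mol.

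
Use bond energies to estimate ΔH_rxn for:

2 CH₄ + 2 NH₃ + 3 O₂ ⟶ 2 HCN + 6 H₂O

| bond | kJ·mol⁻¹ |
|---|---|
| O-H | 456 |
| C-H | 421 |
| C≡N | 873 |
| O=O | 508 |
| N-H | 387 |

ΔH ≈ −846 kJ

Bonds broken (reactants):
  C-H: 8 × 421 = 3368
  N-H: 6 × 387 = 2322
  O=O: 3 × 508 = 1524
  Σ(broken) = 7214 kJ
Bonds formed (products):
  C≡N: 2 × 873 = 1746
  C-H: 2 × 421 = 842
  O-H: 12 × 456 = 5472
  Σ(formed) = 8060 kJ
ΔH = Σ(broken) − Σ(formed) = 7214 − 8060 = −846 kJ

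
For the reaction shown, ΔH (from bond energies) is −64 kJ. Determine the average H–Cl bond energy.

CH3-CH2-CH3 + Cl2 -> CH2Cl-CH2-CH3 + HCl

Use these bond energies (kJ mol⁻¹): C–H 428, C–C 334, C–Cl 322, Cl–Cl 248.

Let D be the H–Cl bond energy.
Σ(broken) = 2×334 + 8×428 + 1×248 = 4340
Σ(formed) = 2×334 + 1×322 + 7×428 + 1×D = 3986 + D
ΔH = Σ(broken) − Σ(formed) = (4340) − (3986 + D) = +354 − D
Setting this equal to −64 kJ gives D = 418 kJ/mol.

D(H–Cl) ≈ 418 kJ/mol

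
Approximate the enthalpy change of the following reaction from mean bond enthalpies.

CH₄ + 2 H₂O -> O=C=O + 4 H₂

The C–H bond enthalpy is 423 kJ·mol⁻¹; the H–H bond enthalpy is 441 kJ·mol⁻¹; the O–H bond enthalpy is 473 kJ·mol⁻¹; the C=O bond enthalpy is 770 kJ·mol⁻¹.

Bonds broken (reactants):
  C–H: 4 × 423 = 1692
  O–H: 4 × 473 = 1892
  Σ(broken) = 3584 kJ
Bonds formed (products):
  C=O: 2 × 770 = 1540
  H–H: 4 × 441 = 1764
  Σ(formed) = 3304 kJ
ΔH = Σ(broken) − Σ(formed) = 3584 − 3304 = +280 kJ

ΔH ≈ +280 kJ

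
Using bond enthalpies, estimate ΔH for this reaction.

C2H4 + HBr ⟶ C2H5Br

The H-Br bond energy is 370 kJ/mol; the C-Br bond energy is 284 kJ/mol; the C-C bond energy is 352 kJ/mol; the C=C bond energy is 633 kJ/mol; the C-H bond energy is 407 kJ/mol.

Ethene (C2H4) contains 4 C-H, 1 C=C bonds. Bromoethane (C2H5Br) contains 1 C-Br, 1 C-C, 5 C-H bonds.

ΔH ≈ −40 kJ

Bonds broken (reactants):
  C-H: 4 × 407 = 1628
  C=C: 1 × 633 = 633
  H-Br: 1 × 370 = 370
  Σ(broken) = 2631 kJ
Bonds formed (products):
  C-Br: 1 × 284 = 284
  C-C: 1 × 352 = 352
  C-H: 5 × 407 = 2035
  Σ(formed) = 2671 kJ
ΔH = Σ(broken) − Σ(formed) = 2631 − 2671 = −40 kJ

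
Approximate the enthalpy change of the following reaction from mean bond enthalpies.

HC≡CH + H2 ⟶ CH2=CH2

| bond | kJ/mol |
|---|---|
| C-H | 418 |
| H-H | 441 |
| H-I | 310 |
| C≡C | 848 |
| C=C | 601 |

ΔH ≈ −148 kJ

Bonds broken (reactants):
  C≡C: 1 × 848 = 848
  C-H: 2 × 418 = 836
  H-H: 1 × 441 = 441
  Σ(broken) = 2125 kJ
Bonds formed (products):
  C-H: 4 × 418 = 1672
  C=C: 1 × 601 = 601
  Σ(formed) = 2273 kJ
ΔH = Σ(broken) − Σ(formed) = 2125 − 2273 = −148 kJ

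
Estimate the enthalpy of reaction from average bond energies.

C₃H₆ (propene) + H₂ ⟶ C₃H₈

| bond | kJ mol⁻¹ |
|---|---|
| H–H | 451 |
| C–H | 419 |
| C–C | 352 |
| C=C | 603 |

Bonds broken (reactants):
  C–C: 1 × 352 = 352
  C–H: 6 × 419 = 2514
  C=C: 1 × 603 = 603
  H–H: 1 × 451 = 451
  Σ(broken) = 3920 kJ
Bonds formed (products):
  C–C: 2 × 352 = 704
  C–H: 8 × 419 = 3352
  Σ(formed) = 4056 kJ
ΔH = Σ(broken) − Σ(formed) = 3920 − 4056 = −136 kJ

ΔH ≈ −136 kJ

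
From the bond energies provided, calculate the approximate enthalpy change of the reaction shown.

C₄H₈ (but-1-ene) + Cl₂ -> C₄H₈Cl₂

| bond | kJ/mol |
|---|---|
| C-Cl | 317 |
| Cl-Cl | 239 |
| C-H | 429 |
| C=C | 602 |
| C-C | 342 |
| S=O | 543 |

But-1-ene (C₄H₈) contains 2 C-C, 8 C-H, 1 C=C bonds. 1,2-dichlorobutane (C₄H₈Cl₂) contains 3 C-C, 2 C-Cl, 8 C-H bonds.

Bonds broken (reactants):
  C-C: 2 × 342 = 684
  C-H: 8 × 429 = 3432
  C=C: 1 × 602 = 602
  Cl-Cl: 1 × 239 = 239
  Σ(broken) = 4957 kJ
Bonds formed (products):
  C-C: 3 × 342 = 1026
  C-Cl: 2 × 317 = 634
  C-H: 8 × 429 = 3432
  Σ(formed) = 5092 kJ
ΔH = Σ(broken) − Σ(formed) = 4957 − 5092 = −135 kJ

ΔH ≈ −135 kJ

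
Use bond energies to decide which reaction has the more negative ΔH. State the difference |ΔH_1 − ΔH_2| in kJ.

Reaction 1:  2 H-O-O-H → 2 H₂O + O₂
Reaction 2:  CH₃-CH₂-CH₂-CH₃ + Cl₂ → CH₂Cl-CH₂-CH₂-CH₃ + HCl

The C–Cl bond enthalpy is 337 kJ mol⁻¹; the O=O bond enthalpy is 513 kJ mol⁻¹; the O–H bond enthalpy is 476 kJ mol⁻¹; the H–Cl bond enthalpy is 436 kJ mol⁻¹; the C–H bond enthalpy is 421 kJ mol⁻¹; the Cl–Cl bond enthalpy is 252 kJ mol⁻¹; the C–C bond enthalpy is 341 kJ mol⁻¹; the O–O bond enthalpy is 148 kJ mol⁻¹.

Reaction 1, by 117 kJ

Reaction 1:
  Bonds broken (reactants):
    O–H: 4 × 476 = 1904
    O–O: 2 × 148 = 296
    Σ(broken) = 2200 kJ
  Bonds formed (products):
    O–H: 4 × 476 = 1904
    O=O: 1 × 513 = 513
    Σ(formed) = 2417 kJ
  ΔH_1 = 2200 − 2417 = −217 kJ
Reaction 2:
  Bonds broken (reactants):
    C–C: 3 × 341 = 1023
    C–H: 10 × 421 = 4210
    Cl–Cl: 1 × 252 = 252
    Σ(broken) = 5485 kJ
  Bonds formed (products):
    C–C: 3 × 341 = 1023
    C–Cl: 1 × 337 = 337
    C–H: 9 × 421 = 3789
    H–Cl: 1 × 436 = 436
    Σ(formed) = 5585 kJ
  ΔH_2 = 5485 − 5585 = −100 kJ
ΔH_1 − ΔH_2 = −117 kJ, so reaction 1 has the more negative ΔH; |ΔH_1 − ΔH_2| = 117 kJ.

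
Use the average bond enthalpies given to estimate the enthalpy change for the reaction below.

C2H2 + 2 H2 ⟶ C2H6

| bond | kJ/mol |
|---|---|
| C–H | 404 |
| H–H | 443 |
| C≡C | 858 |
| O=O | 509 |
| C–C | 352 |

ΔH ≈ −224 kJ

Bonds broken (reactants):
  C≡C: 1 × 858 = 858
  C–H: 2 × 404 = 808
  H–H: 2 × 443 = 886
  Σ(broken) = 2552 kJ
Bonds formed (products):
  C–C: 1 × 352 = 352
  C–H: 6 × 404 = 2424
  Σ(formed) = 2776 kJ
ΔH = Σ(broken) − Σ(formed) = 2552 − 2776 = −224 kJ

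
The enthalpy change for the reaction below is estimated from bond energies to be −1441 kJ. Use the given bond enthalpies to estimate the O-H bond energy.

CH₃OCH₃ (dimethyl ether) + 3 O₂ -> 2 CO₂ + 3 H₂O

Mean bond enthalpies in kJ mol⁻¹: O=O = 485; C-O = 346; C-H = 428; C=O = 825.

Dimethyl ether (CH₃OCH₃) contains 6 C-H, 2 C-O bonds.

D(O-H) ≈ 476 kJ/mol

Let D be the O-H bond energy.
Σ(broken) = 6×428 + 2×346 + 3×485 = 4715
Σ(formed) = 4×825 + 6×D = 3300 + 6D
ΔH = Σ(broken) − Σ(formed) = (4715) − (3300 + 6D) = +1415 − 6D
Setting this equal to −1441 kJ gives 6D = 2856, so D = 476 kJ/mol.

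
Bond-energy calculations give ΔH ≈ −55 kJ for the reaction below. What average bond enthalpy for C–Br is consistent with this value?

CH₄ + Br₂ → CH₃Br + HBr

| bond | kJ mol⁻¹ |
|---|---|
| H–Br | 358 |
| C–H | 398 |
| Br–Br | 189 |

Let D be the C–Br bond energy.
Σ(broken) = 1×189 + 4×398 = 1781
Σ(formed) = 1×D + 3×398 + 1×358 = 1552 + D
ΔH = Σ(broken) − Σ(formed) = (1781) − (1552 + D) = +229 − D
Setting this equal to −55 kJ gives D = 284 kJ/mol.

D(C–Br) ≈ 284 kJ/mol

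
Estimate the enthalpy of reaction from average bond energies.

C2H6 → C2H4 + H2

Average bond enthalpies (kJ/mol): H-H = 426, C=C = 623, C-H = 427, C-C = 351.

ΔH ≈ +156 kJ

Bonds broken (reactants):
  C-C: 1 × 351 = 351
  C-H: 6 × 427 = 2562
  Σ(broken) = 2913 kJ
Bonds formed (products):
  C-H: 4 × 427 = 1708
  C=C: 1 × 623 = 623
  H-H: 1 × 426 = 426
  Σ(formed) = 2757 kJ
ΔH = Σ(broken) − Σ(formed) = 2913 − 2757 = +156 kJ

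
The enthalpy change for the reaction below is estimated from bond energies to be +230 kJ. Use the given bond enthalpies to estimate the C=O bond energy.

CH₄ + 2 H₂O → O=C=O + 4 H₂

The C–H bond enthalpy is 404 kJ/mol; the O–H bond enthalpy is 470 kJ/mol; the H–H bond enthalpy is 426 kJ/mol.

Let D be the C=O bond energy.
Σ(broken) = 4×404 + 4×470 = 3496
Σ(formed) = 2×D + 4×426 = 1704 + 2D
ΔH = Σ(broken) − Σ(formed) = (3496) − (1704 + 2D) = +1792 − 2D
Setting this equal to +230 kJ gives 2D = 1562, so D = 781 kJ/mol.

D(C=O) ≈ 781 kJ/mol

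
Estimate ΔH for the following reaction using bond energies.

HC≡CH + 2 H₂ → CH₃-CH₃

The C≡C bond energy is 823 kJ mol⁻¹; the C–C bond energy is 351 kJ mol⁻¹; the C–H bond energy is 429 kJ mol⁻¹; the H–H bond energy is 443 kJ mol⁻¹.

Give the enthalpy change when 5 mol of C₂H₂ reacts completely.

ΔH = −1790 kJ

Bonds broken (reactants):
  C≡C: 1 × 823 = 823
  C–H: 2 × 429 = 858
  H–H: 2 × 443 = 886
  Σ(broken) = 2567 kJ
Bonds formed (products):
  C–C: 1 × 351 = 351
  C–H: 6 × 429 = 2574
  Σ(formed) = 2925 kJ
ΔH = Σ(broken) − Σ(formed) = 2567 − 2925 = −358 kJ
For 5× the reaction as written: 5 × (−358) = −1790 kJ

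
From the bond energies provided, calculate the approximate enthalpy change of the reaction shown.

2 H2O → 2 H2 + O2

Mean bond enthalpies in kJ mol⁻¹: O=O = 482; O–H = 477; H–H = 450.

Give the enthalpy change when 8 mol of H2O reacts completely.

ΔH = +2104 kJ

Bonds broken (reactants):
  O–H: 4 × 477 = 1908
  Σ(broken) = 1908 kJ
Bonds formed (products):
  H–H: 2 × 450 = 900
  O=O: 1 × 482 = 482
  Σ(formed) = 1382 kJ
ΔH = Σ(broken) − Σ(formed) = 1908 − 1382 = +526 kJ
For 4× the reaction as written: 4 × (+526) = +2104 kJ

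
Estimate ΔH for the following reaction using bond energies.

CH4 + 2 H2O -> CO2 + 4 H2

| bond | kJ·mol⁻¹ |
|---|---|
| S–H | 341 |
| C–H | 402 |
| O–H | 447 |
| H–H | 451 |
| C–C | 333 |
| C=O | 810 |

ΔH ≈ −28 kJ

Bonds broken (reactants):
  C–H: 4 × 402 = 1608
  O–H: 4 × 447 = 1788
  Σ(broken) = 3396 kJ
Bonds formed (products):
  C=O: 2 × 810 = 1620
  H–H: 4 × 451 = 1804
  Σ(formed) = 3424 kJ
ΔH = Σ(broken) − Σ(formed) = 3396 − 3424 = −28 kJ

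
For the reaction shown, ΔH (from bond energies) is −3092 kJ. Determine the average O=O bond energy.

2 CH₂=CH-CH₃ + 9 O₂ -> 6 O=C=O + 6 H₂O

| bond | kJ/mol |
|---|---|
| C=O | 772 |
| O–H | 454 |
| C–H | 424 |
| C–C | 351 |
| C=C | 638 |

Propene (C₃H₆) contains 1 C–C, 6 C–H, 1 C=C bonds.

D(O=O) ≈ 506 kJ/mol

Let D be the O=O bond energy.
Σ(broken) = 2×351 + 12×424 + 2×638 + 9×D = 7066 + 9D
Σ(formed) = 12×772 + 12×454 = 14712
ΔH = Σ(broken) − Σ(formed) = (7066 + 9D) − (14712) = −7646 + 9D
Setting this equal to −3092 kJ gives 9D = 4554, so D = 506 kJ/mol.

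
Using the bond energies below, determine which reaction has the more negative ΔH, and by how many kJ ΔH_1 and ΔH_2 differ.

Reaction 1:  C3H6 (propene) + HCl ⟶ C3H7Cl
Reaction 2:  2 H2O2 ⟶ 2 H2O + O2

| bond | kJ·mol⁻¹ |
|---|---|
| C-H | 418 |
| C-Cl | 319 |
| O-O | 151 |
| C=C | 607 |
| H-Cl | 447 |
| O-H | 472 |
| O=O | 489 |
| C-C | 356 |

Reaction 2, by 148 kJ

Reaction 1:
  Bonds broken (reactants):
    C-C: 1 × 356 = 356
    C-H: 6 × 418 = 2508
    C=C: 1 × 607 = 607
    H-Cl: 1 × 447 = 447
    Σ(broken) = 3918 kJ
  Bonds formed (products):
    C-C: 2 × 356 = 712
    C-Cl: 1 × 319 = 319
    C-H: 7 × 418 = 2926
    Σ(formed) = 3957 kJ
  ΔH_1 = 3918 − 3957 = −39 kJ
Reaction 2:
  Bonds broken (reactants):
    O-H: 4 × 472 = 1888
    O-O: 2 × 151 = 302
    Σ(broken) = 2190 kJ
  Bonds formed (products):
    O-H: 4 × 472 = 1888
    O=O: 1 × 489 = 489
    Σ(formed) = 2377 kJ
  ΔH_2 = 2190 − 2377 = −187 kJ
ΔH_1 − ΔH_2 = +148 kJ, so reaction 2 has the more negative ΔH; |ΔH_1 − ΔH_2| = 148 kJ.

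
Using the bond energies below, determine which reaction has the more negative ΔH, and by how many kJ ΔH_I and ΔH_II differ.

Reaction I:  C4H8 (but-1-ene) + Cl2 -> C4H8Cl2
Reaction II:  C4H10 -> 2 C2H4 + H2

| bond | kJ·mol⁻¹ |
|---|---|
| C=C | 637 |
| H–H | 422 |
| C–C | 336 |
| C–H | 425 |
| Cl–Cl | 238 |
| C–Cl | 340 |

Reaction I, by 303 kJ

Reaction I:
  Bonds broken (reactants):
    C–C: 2 × 336 = 672
    C–H: 8 × 425 = 3400
    C=C: 1 × 637 = 637
    Cl–Cl: 1 × 238 = 238
    Σ(broken) = 4947 kJ
  Bonds formed (products):
    C–C: 3 × 336 = 1008
    C–Cl: 2 × 340 = 680
    C–H: 8 × 425 = 3400
    Σ(formed) = 5088 kJ
  ΔH_I = 4947 − 5088 = −141 kJ
Reaction II:
  Bonds broken (reactants):
    C–C: 3 × 336 = 1008
    C–H: 10 × 425 = 4250
    Σ(broken) = 5258 kJ
  Bonds formed (products):
    C–H: 8 × 425 = 3400
    C=C: 2 × 637 = 1274
    H–H: 1 × 422 = 422
    Σ(formed) = 5096 kJ
  ΔH_II = 5258 − 5096 = +162 kJ
ΔH_I − ΔH_II = −303 kJ, so reaction I has the more negative ΔH; |ΔH_I − ΔH_II| = 303 kJ.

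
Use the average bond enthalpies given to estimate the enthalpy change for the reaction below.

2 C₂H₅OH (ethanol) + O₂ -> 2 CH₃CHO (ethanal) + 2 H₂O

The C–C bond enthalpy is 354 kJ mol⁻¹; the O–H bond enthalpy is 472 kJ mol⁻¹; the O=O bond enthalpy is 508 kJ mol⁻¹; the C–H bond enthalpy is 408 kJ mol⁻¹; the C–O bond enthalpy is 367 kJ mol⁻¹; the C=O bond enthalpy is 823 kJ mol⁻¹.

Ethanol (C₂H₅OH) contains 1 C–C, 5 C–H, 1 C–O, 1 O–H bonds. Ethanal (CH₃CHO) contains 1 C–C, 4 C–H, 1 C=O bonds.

ΔH ≈ −532 kJ

Bonds broken (reactants):
  C–C: 2 × 354 = 708
  C–H: 10 × 408 = 4080
  C–O: 2 × 367 = 734
  O–H: 2 × 472 = 944
  O=O: 1 × 508 = 508
  Σ(broken) = 6974 kJ
Bonds formed (products):
  C–C: 2 × 354 = 708
  C–H: 8 × 408 = 3264
  C=O: 2 × 823 = 1646
  O–H: 4 × 472 = 1888
  Σ(formed) = 7506 kJ
ΔH = Σ(broken) − Σ(formed) = 6974 − 7506 = −532 kJ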